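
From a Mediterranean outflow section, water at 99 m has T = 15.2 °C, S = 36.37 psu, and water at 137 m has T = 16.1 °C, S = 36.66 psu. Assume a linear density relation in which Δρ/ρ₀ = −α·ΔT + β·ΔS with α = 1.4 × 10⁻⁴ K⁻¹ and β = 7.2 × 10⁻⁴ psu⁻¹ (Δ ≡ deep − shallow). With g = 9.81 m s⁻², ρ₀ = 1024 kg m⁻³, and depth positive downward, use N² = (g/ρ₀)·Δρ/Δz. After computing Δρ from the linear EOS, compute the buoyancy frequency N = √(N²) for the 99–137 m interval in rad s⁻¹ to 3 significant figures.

4.62 × 10⁻³ rad s⁻¹

ΔT = +0.9 K, ΔS = +0.29 psu (deep − shallow).
Δρ/ρ₀ = −αΔT + βΔS = -1.26 × 10⁻⁴ + 2.088 × 10⁻⁴ = 8.28 × 10⁻⁵, so Δρ ≈ 0.08479 kg m⁻³.
N² = (g/ρ₀)·Δρ/Δz = g·(Δρ/ρ₀)/Δz = 9.81 × 8.28 × 10⁻⁵ / 38 = 2.1375 × 10⁻⁵ s⁻².
N = √(2.1375 × 10⁻⁵) = 4.6233 × 10⁻³ rad s⁻¹ ≈ 4.62 × 10⁻³ rad s⁻¹.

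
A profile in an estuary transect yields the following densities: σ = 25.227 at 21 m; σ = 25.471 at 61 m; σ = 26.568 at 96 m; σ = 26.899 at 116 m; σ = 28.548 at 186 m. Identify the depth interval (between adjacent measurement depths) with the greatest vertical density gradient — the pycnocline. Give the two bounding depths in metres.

Compute the density gradient over each adjacent pair:
  21–61 m: Δρ/Δz = 0.244/40 = 6.1 × 10⁻³ kg m⁻⁴
  61–96 m: Δρ/Δz = 1.097/35 = 0.031 kg m⁻⁴
  96–116 m: Δρ/Δz = 0.331/20 = 0.017 kg m⁻⁴
  116–186 m: Δρ/Δz = 1.649/70 = 0.024 kg m⁻⁴
The largest gradient is in the 61–96 m interval — the pycnocline.

61–96 m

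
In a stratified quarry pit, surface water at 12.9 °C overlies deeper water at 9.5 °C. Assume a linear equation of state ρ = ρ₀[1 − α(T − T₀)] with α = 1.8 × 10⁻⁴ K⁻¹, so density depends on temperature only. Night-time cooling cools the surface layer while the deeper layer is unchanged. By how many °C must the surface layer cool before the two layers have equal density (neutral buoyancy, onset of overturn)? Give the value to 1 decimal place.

3.4 °C

With temperature the only control, equal density requires T_surf′ = T_deep.
T_surf′ = 9.5 °C.
Cooling required: 12.9 − 9.5 = 3.4 °C.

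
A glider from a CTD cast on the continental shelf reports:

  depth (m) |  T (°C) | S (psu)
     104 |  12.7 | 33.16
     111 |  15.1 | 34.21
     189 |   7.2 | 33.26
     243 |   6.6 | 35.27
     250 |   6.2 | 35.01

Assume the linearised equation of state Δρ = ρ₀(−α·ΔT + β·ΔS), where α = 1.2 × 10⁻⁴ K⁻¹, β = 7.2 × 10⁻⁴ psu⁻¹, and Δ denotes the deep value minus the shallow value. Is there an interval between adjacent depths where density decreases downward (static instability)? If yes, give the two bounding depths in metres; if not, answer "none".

Evaluate Δρ/ρ₀ = −αΔT + βΔS across each adjacent pair:
  104–111 m: −αΔT+βΔS = −(1.2 × 10⁻⁴)(+2.4)+(7.2 × 10⁻⁴)(+1.05) = 4.7 × 10⁻⁴ → stable
  111–189 m: −αΔT+βΔS = −(1.2 × 10⁻⁴)(-7.9)+(7.2 × 10⁻⁴)(-0.95) = 2.6 × 10⁻⁴ → stable
  189–243 m: −αΔT+βΔS = −(1.2 × 10⁻⁴)(-0.6)+(7.2 × 10⁻⁴)(+2.01) = 1.5 × 10⁻³ → stable
  243–250 m: −αΔT+βΔS = −(1.2 × 10⁻⁴)(-0.4)+(7.2 × 10⁻⁴)(-0.26) = -1.4 × 10⁻⁴ → UNSTABLE
The 243–250 m interval has Δρ < 0: lighter water underlies denser water.

243–250 m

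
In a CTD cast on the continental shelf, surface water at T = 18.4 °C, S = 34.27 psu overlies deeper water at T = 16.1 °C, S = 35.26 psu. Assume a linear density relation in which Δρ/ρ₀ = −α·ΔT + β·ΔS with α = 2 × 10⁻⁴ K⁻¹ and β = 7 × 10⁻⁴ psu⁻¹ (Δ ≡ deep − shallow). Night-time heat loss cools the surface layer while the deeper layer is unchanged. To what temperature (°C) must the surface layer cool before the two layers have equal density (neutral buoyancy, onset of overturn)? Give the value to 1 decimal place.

12.6 °C

Neutral buoyancy requires Δρ = 0, i.e. −α(T_deep − T_surf′) + β(S_deep − S_surf) = 0.
T_surf′ = T_deep − (β/α)·ΔS = 16.1 − (7 × 10⁻⁴/2 × 10⁻⁴)·(+0.99) = 12.635 °C.
Cooling required: 18.4 − (12.635) = 5.765 °C.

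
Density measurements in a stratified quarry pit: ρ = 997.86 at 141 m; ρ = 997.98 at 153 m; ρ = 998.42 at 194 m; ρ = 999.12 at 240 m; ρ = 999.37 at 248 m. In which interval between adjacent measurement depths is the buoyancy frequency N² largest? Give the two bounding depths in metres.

Compute the density gradient over each adjacent pair:
  141–153 m: Δρ/Δz = 0.12/12 = 0.010 kg m⁻⁴
  153–194 m: Δρ/Δz = 0.44/41 = 0.011 kg m⁻⁴
  194–240 m: Δρ/Δz = 0.70/46 = 0.015 kg m⁻⁴
  240–248 m: Δρ/Δz = 0.25/8 = 0.031 kg m⁻⁴
The largest gradient is in the 240–248 m interval — the pycnocline.

240–248 m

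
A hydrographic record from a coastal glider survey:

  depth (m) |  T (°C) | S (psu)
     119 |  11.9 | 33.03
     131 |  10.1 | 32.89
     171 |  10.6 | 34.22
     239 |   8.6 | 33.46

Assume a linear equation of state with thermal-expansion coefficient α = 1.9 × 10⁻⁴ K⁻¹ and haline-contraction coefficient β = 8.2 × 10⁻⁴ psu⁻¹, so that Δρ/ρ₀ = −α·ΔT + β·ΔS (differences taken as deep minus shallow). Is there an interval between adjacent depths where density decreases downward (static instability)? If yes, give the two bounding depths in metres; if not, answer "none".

171–239 m

Evaluate Δρ/ρ₀ = −αΔT + βΔS across each adjacent pair:
  119–131 m: −αΔT+βΔS = −(1.9 × 10⁻⁴)(-1.8)+(8.2 × 10⁻⁴)(-0.14) = 2.3 × 10⁻⁴ → stable
  131–171 m: −αΔT+βΔS = −(1.9 × 10⁻⁴)(+0.5)+(8.2 × 10⁻⁴)(+1.33) = 1.0 × 10⁻³ → stable
  171–239 m: −αΔT+βΔS = −(1.9 × 10⁻⁴)(-2.0)+(8.2 × 10⁻⁴)(-0.76) = -2.4 × 10⁻⁴ → UNSTABLE
The 171–239 m interval has Δρ < 0: lighter water underlies denser water.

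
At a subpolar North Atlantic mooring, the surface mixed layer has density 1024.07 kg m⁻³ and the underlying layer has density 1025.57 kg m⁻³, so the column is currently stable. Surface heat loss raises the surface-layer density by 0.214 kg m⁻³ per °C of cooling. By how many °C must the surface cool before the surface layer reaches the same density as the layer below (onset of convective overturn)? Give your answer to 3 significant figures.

Density deficit of the surface layer: 1025.57 − 1024.07 = 1.5 kg m⁻³.
Required change = 1.5 / 0.214 = 7.01 °C.

7.01 °C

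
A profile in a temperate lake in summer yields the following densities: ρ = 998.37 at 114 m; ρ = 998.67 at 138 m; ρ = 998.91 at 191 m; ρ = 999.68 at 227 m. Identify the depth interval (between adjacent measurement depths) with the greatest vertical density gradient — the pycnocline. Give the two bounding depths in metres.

Compute the density gradient over each adjacent pair:
  114–138 m: Δρ/Δz = 0.30/24 = 0.012 kg m⁻⁴
  138–191 m: Δρ/Δz = 0.24/53 = 4.5 × 10⁻³ kg m⁻⁴
  191–227 m: Δρ/Δz = 0.77/36 = 0.021 kg m⁻⁴
The largest gradient is in the 191–227 m interval — the pycnocline.

191–227 m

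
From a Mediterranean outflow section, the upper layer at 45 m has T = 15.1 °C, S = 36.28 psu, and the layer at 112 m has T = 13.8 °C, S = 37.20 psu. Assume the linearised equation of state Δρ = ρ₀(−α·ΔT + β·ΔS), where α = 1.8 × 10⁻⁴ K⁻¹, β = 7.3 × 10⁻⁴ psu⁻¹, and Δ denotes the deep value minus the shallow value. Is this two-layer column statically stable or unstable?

stable

ΔT = 13.8 − 15.1 = -1.3 K and ΔS = 37.20 − 36.28 = +0.92 psu (deep − shallow).
−αΔT = 2.34 × 10⁻⁴; βΔS = 6.716 × 10⁻⁴; sum Δρ/ρ₀ = 9.056 × 10⁻⁴.
Δρ/ρ₀ > 0, so Δρ > 0: deeper water is denser → statically stable.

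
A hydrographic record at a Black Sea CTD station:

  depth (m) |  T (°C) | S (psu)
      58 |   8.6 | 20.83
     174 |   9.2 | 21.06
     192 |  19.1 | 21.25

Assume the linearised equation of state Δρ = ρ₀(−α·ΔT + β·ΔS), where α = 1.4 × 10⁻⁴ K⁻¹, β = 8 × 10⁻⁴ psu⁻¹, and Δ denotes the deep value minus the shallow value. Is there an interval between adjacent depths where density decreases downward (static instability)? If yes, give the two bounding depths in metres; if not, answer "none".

Evaluate Δρ/ρ₀ = −αΔT + βΔS across each adjacent pair:
  58–174 m: −αΔT+βΔS = −(1.4 × 10⁻⁴)(+0.6)+(8 × 10⁻⁴)(+0.23) = 1.0 × 10⁻⁴ → stable
  174–192 m: −αΔT+βΔS = −(1.4 × 10⁻⁴)(+9.9)+(8 × 10⁻⁴)(+0.19) = -1.2 × 10⁻³ → UNSTABLE
The 174–192 m interval has Δρ < 0: lighter water underlies denser water.

174–192 m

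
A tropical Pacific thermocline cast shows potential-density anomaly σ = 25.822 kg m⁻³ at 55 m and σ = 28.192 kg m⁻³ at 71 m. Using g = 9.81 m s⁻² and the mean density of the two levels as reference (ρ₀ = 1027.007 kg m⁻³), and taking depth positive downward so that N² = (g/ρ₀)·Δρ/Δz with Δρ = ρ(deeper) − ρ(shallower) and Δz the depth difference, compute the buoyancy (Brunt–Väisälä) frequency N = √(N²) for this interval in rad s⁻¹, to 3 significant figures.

0.0376 rad s⁻¹

Δρ = 1028.192 − 1025.822 = 2.370 kg m⁻³ over Δz = 71 − 55 = 16 m.
N² = (9.81/1027.007) × (2.370/16) = 1.4149 × 10⁻³ s⁻².
N = √(1.4149 × 10⁻³) = 0.037615 rad s⁻¹ ≈ 0.0376 rad s⁻¹.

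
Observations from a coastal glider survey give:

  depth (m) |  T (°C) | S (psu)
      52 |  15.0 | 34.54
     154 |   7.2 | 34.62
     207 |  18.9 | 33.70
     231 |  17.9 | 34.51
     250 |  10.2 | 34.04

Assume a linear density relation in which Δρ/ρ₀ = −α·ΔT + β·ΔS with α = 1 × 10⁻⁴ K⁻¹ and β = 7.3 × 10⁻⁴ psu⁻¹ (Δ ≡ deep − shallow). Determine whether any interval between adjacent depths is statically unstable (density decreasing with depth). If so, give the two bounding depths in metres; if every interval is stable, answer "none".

154–207 m

Evaluate Δρ/ρ₀ = −αΔT + βΔS across each adjacent pair:
  52–154 m: −αΔT+βΔS = −(1 × 10⁻⁴)(-7.8)+(7.3 × 10⁻⁴)(+0.08) = 8.4 × 10⁻⁴ → stable
  154–207 m: −αΔT+βΔS = −(1 × 10⁻⁴)(+11.7)+(7.3 × 10⁻⁴)(-0.92) = -1.8 × 10⁻³ → UNSTABLE
  207–231 m: −αΔT+βΔS = −(1 × 10⁻⁴)(-1.0)+(7.3 × 10⁻⁴)(+0.81) = 6.9 × 10⁻⁴ → stable
  231–250 m: −αΔT+βΔS = −(1 × 10⁻⁴)(-7.7)+(7.3 × 10⁻⁴)(-0.47) = 4.3 × 10⁻⁴ → stable
The 154–207 m interval has Δρ < 0: lighter water underlies denser water.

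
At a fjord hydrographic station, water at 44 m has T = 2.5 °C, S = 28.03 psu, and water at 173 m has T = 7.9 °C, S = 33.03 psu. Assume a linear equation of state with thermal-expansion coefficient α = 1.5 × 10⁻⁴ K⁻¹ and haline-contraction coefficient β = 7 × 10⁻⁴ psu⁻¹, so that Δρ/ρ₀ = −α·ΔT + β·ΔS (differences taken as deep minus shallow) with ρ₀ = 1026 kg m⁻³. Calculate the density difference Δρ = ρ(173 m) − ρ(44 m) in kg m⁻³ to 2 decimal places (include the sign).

+2.76 kg m⁻³

ΔT = +5.4 K, ΔS = +5.00 psu (deep − shallow).
Δρ/ρ₀ = −(1.5 × 10⁻⁴)(+5.4) + (7 × 10⁻⁴)(+5.00) = 2.69 × 10⁻³.
Δρ = 1026 × (2.69 × 10⁻³) = +2.76 kg m⁻³.
Positive Δρ: denser below, stable.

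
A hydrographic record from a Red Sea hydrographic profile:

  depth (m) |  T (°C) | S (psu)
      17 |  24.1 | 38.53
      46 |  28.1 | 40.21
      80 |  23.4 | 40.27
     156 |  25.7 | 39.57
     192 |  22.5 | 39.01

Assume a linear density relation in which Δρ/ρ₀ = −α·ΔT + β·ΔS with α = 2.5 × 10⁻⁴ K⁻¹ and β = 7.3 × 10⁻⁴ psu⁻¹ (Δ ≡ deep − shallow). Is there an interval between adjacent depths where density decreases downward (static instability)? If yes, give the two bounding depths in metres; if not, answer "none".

Evaluate Δρ/ρ₀ = −αΔT + βΔS across each adjacent pair:
  17–46 m: −αΔT+βΔS = −(2.5 × 10⁻⁴)(+4.0)+(7.3 × 10⁻⁴)(+1.68) = 2.3 × 10⁻⁴ → stable
  46–80 m: −αΔT+βΔS = −(2.5 × 10⁻⁴)(-4.7)+(7.3 × 10⁻⁴)(+0.06) = 1.2 × 10⁻³ → stable
  80–156 m: −αΔT+βΔS = −(2.5 × 10⁻⁴)(+2.3)+(7.3 × 10⁻⁴)(-0.70) = -1.1 × 10⁻³ → UNSTABLE
  156–192 m: −αΔT+βΔS = −(2.5 × 10⁻⁴)(-3.2)+(7.3 × 10⁻⁴)(-0.56) = 3.9 × 10⁻⁴ → stable
The 80–156 m interval has Δρ < 0: lighter water underlies denser water.

80–156 m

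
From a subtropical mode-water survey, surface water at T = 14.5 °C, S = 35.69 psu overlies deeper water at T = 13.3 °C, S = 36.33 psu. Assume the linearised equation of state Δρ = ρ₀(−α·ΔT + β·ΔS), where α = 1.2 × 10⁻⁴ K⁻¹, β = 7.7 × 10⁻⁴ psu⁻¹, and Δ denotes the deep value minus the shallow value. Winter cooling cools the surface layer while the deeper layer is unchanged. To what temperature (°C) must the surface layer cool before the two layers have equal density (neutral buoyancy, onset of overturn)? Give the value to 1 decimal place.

9.2 °C

Neutral buoyancy requires Δρ = 0, i.e. −α(T_deep − T_surf′) + β(S_deep − S_surf) = 0.
T_surf′ = T_deep − (β/α)·ΔS = 13.3 − (7.7 × 10⁻⁴/1.2 × 10⁻⁴)·(+0.64) = 9.193 °C.
Cooling required: 14.5 − (9.193) = 5.307 °C.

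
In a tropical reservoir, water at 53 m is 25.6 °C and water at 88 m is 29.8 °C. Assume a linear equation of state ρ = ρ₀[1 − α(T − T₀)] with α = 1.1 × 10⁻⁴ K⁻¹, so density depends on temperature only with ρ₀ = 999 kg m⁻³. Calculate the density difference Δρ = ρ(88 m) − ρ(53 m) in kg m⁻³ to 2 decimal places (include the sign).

-0.46 kg m⁻³

ΔT = +4.2 K, Δρ/ρ₀ = −αΔT = -4.62 × 10⁻⁴.
Δρ = 999 × (-4.62 × 10⁻⁴) = -0.46 kg m⁻³.
Negative Δρ: lighter below, statically unstable.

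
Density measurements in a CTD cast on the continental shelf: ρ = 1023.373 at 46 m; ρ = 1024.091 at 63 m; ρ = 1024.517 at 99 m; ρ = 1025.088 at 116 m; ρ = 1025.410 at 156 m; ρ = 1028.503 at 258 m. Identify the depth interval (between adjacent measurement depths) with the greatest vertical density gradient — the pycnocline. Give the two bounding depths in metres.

Compute the density gradient over each adjacent pair:
  46–63 m: Δρ/Δz = 0.718/17 = 0.042 kg m⁻⁴
  63–99 m: Δρ/Δz = 0.426/36 = 0.012 kg m⁻⁴
  99–116 m: Δρ/Δz = 0.571/17 = 0.034 kg m⁻⁴
  116–156 m: Δρ/Δz = 0.322/40 = 8.0 × 10⁻³ kg m⁻⁴
  156–258 m: Δρ/Δz = 3.093/102 = 0.030 kg m⁻⁴
The largest gradient is in the 46–63 m interval — the pycnocline.

46–63 m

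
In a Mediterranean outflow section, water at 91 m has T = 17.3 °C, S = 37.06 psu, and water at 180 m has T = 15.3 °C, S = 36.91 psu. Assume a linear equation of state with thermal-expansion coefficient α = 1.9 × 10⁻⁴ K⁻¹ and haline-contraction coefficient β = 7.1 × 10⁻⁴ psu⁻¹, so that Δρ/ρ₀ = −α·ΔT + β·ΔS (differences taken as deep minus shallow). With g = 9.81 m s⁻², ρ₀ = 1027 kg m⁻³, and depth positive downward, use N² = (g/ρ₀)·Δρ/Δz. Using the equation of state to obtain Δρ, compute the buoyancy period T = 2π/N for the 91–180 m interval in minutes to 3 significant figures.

19.1 min

ΔT = -2.0 K, ΔS = -0.15 psu (deep − shallow).
Δρ/ρ₀ = −αΔT + βΔS = 3.80 × 10⁻⁴ − 1.065 × 10⁻⁴ = 2.735 × 10⁻⁴, so Δρ ≈ 0.2809 kg m⁻³.
N² = (g/ρ₀)·Δρ/Δz = g·(Δρ/ρ₀)/Δz = 9.81 × 2.735 × 10⁻⁴ / 89 = 3.0146 × 10⁻⁵ s⁻².
N = √(3.0146 × 10⁻⁵) = 5.4905 × 10⁻³ rad s⁻¹ → T = 2π/N = 1.1444 × 10³ s = 19.073 min ≈ 19.1 min.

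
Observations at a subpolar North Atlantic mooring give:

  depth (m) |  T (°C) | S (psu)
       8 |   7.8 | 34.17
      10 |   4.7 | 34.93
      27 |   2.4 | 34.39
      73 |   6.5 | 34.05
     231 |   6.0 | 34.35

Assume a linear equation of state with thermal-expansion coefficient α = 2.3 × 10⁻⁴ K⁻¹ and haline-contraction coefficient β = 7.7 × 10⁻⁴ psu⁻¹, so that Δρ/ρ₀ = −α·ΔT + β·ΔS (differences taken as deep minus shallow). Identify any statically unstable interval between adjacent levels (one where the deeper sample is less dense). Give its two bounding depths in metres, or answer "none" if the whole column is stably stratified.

Evaluate Δρ/ρ₀ = −αΔT + βΔS across each adjacent pair:
  8–10 m: −αΔT+βΔS = −(2.3 × 10⁻⁴)(-3.1)+(7.7 × 10⁻⁴)(+0.76) = 1.3 × 10⁻³ → stable
  10–27 m: −αΔT+βΔS = −(2.3 × 10⁻⁴)(-2.3)+(7.7 × 10⁻⁴)(-0.54) = 1.1 × 10⁻⁴ → stable
  27–73 m: −αΔT+βΔS = −(2.3 × 10⁻⁴)(+4.1)+(7.7 × 10⁻⁴)(-0.34) = -1.2 × 10⁻³ → UNSTABLE
  73–231 m: −αΔT+βΔS = −(2.3 × 10⁻⁴)(-0.5)+(7.7 × 10⁻⁴)(+0.30) = 3.5 × 10⁻⁴ → stable
The 27–73 m interval has Δρ < 0: lighter water underlies denser water.

27–73 m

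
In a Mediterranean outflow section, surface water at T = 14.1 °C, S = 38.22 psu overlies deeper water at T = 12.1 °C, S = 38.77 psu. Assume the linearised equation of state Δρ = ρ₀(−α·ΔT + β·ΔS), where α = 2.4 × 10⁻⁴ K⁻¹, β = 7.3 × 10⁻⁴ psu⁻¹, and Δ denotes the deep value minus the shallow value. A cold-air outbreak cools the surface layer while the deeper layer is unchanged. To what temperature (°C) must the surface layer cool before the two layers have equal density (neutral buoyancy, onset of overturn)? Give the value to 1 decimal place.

Neutral buoyancy requires Δρ = 0, i.e. −α(T_deep − T_surf′) + β(S_deep − S_surf) = 0.
T_surf′ = T_deep − (β/α)·ΔS = 12.1 − (7.3 × 10⁻⁴/2.4 × 10⁻⁴)·(+0.55) = 10.427 °C.
Cooling required: 14.1 − (10.427) = 3.673 °C.

10.4 °C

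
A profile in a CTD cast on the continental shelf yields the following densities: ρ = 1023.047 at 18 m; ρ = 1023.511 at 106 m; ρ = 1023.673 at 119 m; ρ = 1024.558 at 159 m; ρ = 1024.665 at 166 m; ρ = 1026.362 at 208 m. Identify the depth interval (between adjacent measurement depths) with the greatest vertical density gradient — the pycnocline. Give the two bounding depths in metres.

166–208 m

Compute the density gradient over each adjacent pair:
  18–106 m: Δρ/Δz = 0.464/88 = 5.3 × 10⁻³ kg m⁻⁴
  106–119 m: Δρ/Δz = 0.162/13 = 0.012 kg m⁻⁴
  119–159 m: Δρ/Δz = 0.885/40 = 0.022 kg m⁻⁴
  159–166 m: Δρ/Δz = 0.107/7 = 0.015 kg m⁻⁴
  166–208 m: Δρ/Δz = 1.697/42 = 0.040 kg m⁻⁴
The largest gradient is in the 166–208 m interval — the pycnocline.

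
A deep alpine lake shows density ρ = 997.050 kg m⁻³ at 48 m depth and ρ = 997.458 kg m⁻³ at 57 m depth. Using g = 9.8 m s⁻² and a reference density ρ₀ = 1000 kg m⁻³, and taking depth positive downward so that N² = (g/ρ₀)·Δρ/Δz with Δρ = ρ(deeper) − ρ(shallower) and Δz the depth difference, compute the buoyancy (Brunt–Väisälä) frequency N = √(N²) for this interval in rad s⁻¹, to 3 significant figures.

Δρ = 997.458 − 997.050 = 0.408 kg m⁻³ over Δz = 57 − 48 = 9 m.
N² = (9.8/1000) × (0.408/9) = 4.4427 × 10⁻⁴ s⁻².
N = √(4.4427 × 10⁻⁴) = 0.021078 rad s⁻¹ ≈ 0.0211 rad s⁻¹.

0.0211 rad s⁻¹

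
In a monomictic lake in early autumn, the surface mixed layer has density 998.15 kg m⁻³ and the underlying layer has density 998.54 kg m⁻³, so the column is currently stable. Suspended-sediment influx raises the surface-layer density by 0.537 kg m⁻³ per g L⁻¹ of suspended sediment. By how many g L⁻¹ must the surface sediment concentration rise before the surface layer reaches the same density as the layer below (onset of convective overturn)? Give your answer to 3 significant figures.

Density deficit of the surface layer: 998.54 − 998.15 = 0.39 kg m⁻³.
Required change = 0.39 / 0.537 = 0.726 g L⁻¹.

0.726 g L⁻¹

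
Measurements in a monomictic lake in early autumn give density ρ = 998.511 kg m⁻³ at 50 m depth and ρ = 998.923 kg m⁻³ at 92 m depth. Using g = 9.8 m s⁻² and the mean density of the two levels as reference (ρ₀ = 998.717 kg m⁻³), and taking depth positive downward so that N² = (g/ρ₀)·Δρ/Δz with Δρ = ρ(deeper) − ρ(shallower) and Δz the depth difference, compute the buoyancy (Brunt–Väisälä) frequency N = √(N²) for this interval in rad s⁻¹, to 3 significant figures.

9.81 × 10⁻³ rad s⁻¹

Δρ = 998.923 − 998.511 = 0.412 kg m⁻³ over Δz = 92 − 50 = 42 m.
N² = (9.8/998.717) × (0.412/42) = 9.6257 × 10⁻⁵ s⁻².
N = √(9.6257 × 10⁻⁵) = 9.8111 × 10⁻³ rad s⁻¹ ≈ 9.81 × 10⁻³ rad s⁻¹.
N² > 0, so the interval is statically stable.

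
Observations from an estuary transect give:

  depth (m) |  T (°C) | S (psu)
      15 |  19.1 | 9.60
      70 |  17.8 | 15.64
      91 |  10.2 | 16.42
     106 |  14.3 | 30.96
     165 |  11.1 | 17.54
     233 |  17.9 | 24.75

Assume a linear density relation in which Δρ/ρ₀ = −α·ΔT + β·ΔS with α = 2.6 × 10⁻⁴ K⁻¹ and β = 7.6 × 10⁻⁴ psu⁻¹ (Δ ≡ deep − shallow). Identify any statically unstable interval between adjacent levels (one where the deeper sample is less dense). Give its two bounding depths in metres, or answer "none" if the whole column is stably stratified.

Evaluate Δρ/ρ₀ = −αΔT + βΔS across each adjacent pair:
  15–70 m: −αΔT+βΔS = −(2.6 × 10⁻⁴)(-1.3)+(7.6 × 10⁻⁴)(+6.04) = 4.9 × 10⁻³ → stable
  70–91 m: −αΔT+βΔS = −(2.6 × 10⁻⁴)(-7.6)+(7.6 × 10⁻⁴)(+0.78) = 2.6 × 10⁻³ → stable
  91–106 m: −αΔT+βΔS = −(2.6 × 10⁻⁴)(+4.1)+(7.6 × 10⁻⁴)(+14.54) = 0.010 → stable
  106–165 m: −αΔT+βΔS = −(2.6 × 10⁻⁴)(-3.2)+(7.6 × 10⁻⁴)(-13.42) = -9.4 × 10⁻³ → UNSTABLE
  165–233 m: −αΔT+βΔS = −(2.6 × 10⁻⁴)(+6.8)+(7.6 × 10⁻⁴)(+7.21) = 3.7 × 10⁻³ → stable
The 106–165 m interval has Δρ < 0: lighter water underlies denser water.

106–165 m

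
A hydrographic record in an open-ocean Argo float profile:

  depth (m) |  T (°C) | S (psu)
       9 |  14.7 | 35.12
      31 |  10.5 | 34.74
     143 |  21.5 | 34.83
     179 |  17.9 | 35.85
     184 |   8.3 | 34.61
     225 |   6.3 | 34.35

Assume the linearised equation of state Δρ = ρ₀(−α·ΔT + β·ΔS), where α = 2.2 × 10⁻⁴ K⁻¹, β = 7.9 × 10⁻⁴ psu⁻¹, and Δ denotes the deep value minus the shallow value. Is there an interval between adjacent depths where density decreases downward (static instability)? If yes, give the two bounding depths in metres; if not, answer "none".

31–143 m

Evaluate Δρ/ρ₀ = −αΔT + βΔS across each adjacent pair:
  9–31 m: −αΔT+βΔS = −(2.2 × 10⁻⁴)(-4.2)+(7.9 × 10⁻⁴)(-0.38) = 6.2 × 10⁻⁴ → stable
  31–143 m: −αΔT+βΔS = −(2.2 × 10⁻⁴)(+11.0)+(7.9 × 10⁻⁴)(+0.09) = -2.3 × 10⁻³ → UNSTABLE
  143–179 m: −αΔT+βΔS = −(2.2 × 10⁻⁴)(-3.6)+(7.9 × 10⁻⁴)(+1.02) = 1.6 × 10⁻³ → stable
  179–184 m: −αΔT+βΔS = −(2.2 × 10⁻⁴)(-9.6)+(7.9 × 10⁻⁴)(-1.24) = 1.1 × 10⁻³ → stable
  184–225 m: −αΔT+βΔS = −(2.2 × 10⁻⁴)(-2.0)+(7.9 × 10⁻⁴)(-0.26) = 2.3 × 10⁻⁴ → stable
The 31–143 m interval has Δρ < 0: lighter water underlies denser water.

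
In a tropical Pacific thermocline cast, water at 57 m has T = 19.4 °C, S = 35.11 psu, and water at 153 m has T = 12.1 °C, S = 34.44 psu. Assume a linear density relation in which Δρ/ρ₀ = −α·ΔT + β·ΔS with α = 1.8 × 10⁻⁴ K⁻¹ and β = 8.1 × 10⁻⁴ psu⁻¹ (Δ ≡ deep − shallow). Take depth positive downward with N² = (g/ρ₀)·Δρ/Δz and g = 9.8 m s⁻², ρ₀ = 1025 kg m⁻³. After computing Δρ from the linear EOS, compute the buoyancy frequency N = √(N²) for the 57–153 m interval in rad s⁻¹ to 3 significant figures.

8.87 × 10⁻³ rad s⁻¹

ΔT = -7.3 K, ΔS = -0.67 psu (deep − shallow).
Δρ/ρ₀ = −αΔT + βΔS = 1.314 × 10⁻³ − 5.427 × 10⁻⁴ = 7.713 × 10⁻⁴, so Δρ ≈ 0.7906 kg m⁻³.
N² = (g/ρ₀)·Δρ/Δz = g·(Δρ/ρ₀)/Δz = 9.8 × 7.713 × 10⁻⁴ / 96 = 7.8737 × 10⁻⁵ s⁻².
N = √(7.8737 × 10⁻⁵) = 8.8734 × 10⁻³ rad s⁻¹ ≈ 8.87 × 10⁻³ rad s⁻¹.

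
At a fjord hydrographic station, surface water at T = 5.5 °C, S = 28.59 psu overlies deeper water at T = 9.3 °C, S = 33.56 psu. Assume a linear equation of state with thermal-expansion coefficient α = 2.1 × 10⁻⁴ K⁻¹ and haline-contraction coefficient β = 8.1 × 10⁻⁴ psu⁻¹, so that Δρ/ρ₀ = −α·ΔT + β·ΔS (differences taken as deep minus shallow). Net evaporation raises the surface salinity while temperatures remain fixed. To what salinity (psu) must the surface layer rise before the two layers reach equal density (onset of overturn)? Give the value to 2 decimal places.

Neutral buoyancy requires −α(T_deep − T_surf) + β(S_deep − S_surf′) = 0.
S_surf′ = S_deep − (α/β)·ΔT = 33.56 − (2.1 × 10⁻⁴/8.1 × 10⁻⁴)·(+3.8) = 32.5748 psu.
Increase required: 32.5748 − 28.59 = 3.9848 psu.

32.57 psu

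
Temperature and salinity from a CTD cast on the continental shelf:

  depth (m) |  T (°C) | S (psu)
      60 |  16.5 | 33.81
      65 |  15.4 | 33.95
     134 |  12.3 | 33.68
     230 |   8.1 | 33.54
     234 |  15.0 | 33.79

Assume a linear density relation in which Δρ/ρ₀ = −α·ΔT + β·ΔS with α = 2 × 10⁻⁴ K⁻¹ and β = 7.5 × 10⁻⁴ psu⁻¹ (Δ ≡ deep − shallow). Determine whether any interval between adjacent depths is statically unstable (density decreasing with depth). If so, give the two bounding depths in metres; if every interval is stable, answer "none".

230–234 m

Evaluate Δρ/ρ₀ = −αΔT + βΔS across each adjacent pair:
  60–65 m: −αΔT+βΔS = −(2 × 10⁻⁴)(-1.1)+(7.5 × 10⁻⁴)(+0.14) = 3.3 × 10⁻⁴ → stable
  65–134 m: −αΔT+βΔS = −(2 × 10⁻⁴)(-3.1)+(7.5 × 10⁻⁴)(-0.27) = 4.2 × 10⁻⁴ → stable
  134–230 m: −αΔT+βΔS = −(2 × 10⁻⁴)(-4.2)+(7.5 × 10⁻⁴)(-0.14) = 7.3 × 10⁻⁴ → stable
  230–234 m: −αΔT+βΔS = −(2 × 10⁻⁴)(+6.9)+(7.5 × 10⁻⁴)(+0.25) = -1.2 × 10⁻³ → UNSTABLE
The 230–234 m interval has Δρ < 0: lighter water underlies denser water.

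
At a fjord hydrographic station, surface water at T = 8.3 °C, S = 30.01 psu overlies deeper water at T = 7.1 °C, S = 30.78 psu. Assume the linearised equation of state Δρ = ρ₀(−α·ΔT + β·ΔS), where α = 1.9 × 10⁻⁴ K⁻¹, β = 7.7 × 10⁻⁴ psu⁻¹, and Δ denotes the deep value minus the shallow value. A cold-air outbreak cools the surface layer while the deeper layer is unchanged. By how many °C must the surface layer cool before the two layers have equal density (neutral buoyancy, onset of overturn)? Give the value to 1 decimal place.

4.3 °C

Neutral buoyancy requires Δρ = 0, i.e. −α(T_deep − T_surf′) + β(S_deep − S_surf) = 0.
T_surf′ = T_deep − (β/α)·ΔS = 7.1 − (7.7 × 10⁻⁴/1.9 × 10⁻⁴)·(+0.77) = 3.979 °C.
Cooling required: 8.3 − (3.979) = 4.321 °C.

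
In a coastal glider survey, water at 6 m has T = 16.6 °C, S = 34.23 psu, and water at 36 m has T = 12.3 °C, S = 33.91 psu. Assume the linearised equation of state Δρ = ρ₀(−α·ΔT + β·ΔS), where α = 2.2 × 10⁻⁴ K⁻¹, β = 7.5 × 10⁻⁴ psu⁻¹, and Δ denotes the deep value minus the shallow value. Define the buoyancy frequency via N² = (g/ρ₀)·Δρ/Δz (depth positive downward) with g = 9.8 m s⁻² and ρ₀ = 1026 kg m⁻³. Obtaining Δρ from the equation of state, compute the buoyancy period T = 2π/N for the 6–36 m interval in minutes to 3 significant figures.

6.90 min

ΔT = -4.3 K, ΔS = -0.32 psu (deep − shallow).
Δρ/ρ₀ = −αΔT + βΔS = 9.46 × 10⁻⁴ − 2.40 × 10⁻⁴ = 7.06 × 10⁻⁴, so Δρ ≈ 0.7244 kg m⁻³.
N² = (g/ρ₀)·Δρ/Δz = g·(Δρ/ρ₀)/Δz = 9.8 × 7.06 × 10⁻⁴ / 30 = 2.3063 × 10⁻⁴ s⁻².
N = √(2.3063 × 10⁻⁴) = 0.015187 rad s⁻¹ → T = 2π/N = 413.72 s = 6.8953 min ≈ 6.90 min.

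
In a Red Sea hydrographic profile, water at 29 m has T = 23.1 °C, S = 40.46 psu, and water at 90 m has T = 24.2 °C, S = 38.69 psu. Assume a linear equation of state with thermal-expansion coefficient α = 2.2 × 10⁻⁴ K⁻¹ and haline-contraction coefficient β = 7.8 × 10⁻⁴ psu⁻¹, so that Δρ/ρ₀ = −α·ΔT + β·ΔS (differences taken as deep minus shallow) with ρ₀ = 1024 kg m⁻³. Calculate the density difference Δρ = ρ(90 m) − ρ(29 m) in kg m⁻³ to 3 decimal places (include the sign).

-1.662 kg m⁻³

ΔT = +1.1 K, ΔS = -1.77 psu (deep − shallow).
Δρ/ρ₀ = −(2.2 × 10⁻⁴)(+1.1) + (7.8 × 10⁻⁴)(-1.77) = -1.6226 × 10⁻³.
Δρ = 1024 × (-1.6226 × 10⁻³) = -1.662 kg m⁻³.
Negative Δρ: lighter below, statically unstable.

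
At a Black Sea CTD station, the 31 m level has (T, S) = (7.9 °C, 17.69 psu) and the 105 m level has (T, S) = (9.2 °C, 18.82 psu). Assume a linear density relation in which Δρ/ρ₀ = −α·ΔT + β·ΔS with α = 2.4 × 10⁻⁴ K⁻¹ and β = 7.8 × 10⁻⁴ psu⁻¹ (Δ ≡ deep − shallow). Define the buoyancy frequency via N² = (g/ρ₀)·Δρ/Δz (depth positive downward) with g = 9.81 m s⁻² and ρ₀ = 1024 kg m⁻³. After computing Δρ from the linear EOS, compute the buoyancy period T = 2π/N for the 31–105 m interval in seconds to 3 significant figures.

723 s

ΔT = +1.3 K, ΔS = +1.13 psu (deep − shallow).
Δρ/ρ₀ = −αΔT + βΔS = -3.12 × 10⁻⁴ + 8.814 × 10⁻⁴ = 5.694 × 10⁻⁴, so Δρ ≈ 0.5831 kg m⁻³.
N² = (g/ρ₀)·Δρ/Δz = g·(Δρ/ρ₀)/Δz = 9.81 × 5.694 × 10⁻⁴ / 74 = 7.5484 × 10⁻⁵ s⁻².
N = √(7.5484 × 10⁻⁵) = 8.6882 × 10⁻³ rad s⁻¹ → T = 2π/N = 723.19 s ≈ 723 s.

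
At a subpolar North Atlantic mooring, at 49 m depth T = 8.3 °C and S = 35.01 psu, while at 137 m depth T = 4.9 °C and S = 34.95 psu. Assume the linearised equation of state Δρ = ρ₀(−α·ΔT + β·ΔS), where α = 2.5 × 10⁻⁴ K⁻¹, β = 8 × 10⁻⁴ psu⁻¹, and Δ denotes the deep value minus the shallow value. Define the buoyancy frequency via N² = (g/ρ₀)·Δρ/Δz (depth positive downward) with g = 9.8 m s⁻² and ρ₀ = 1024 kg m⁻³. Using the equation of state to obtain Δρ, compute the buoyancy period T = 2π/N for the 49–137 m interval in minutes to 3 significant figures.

11.1 min

ΔT = -3.4 K, ΔS = -0.06 psu (deep − shallow).
Δρ/ρ₀ = −αΔT + βΔS = 8.50 × 10⁻⁴ − 4.80 × 10⁻⁵ = 8.02 × 10⁻⁴, so Δρ ≈ 0.8212 kg m⁻³.
N² = (g/ρ₀)·Δρ/Δz = g·(Δρ/ρ₀)/Δz = 9.8 × 8.02 × 10⁻⁴ / 88 = 8.9314 × 10⁻⁵ s⁻².
N = √(8.9314 × 10⁻⁵) = 9.4506 × 10⁻³ rad s⁻¹ → T = 2π/N = 664.85 s = 11.081 min ≈ 11.1 min.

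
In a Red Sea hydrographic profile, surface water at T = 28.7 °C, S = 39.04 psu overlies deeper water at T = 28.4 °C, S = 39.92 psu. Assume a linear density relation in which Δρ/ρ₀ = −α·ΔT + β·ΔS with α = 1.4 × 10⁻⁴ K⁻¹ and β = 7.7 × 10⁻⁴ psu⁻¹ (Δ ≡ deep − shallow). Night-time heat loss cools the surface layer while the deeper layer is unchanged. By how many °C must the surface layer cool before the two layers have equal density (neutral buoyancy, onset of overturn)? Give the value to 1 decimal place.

5.1 °C

Neutral buoyancy requires Δρ = 0, i.e. −α(T_deep − T_surf′) + β(S_deep − S_surf) = 0.
T_surf′ = T_deep − (β/α)·ΔS = 28.4 − (7.7 × 10⁻⁴/1.4 × 10⁻⁴)·(+0.88) = 23.560 °C.
Cooling required: 28.7 − (23.560) = 5.140 °C.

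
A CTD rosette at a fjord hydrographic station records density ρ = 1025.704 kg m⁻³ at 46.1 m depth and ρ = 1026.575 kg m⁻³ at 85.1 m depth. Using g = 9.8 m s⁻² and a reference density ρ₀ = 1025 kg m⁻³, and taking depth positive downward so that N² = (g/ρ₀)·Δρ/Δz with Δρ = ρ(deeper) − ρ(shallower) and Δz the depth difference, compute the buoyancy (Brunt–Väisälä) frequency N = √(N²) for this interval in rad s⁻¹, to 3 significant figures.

0.0146 rad s⁻¹

Δρ = 1026.575 − 1025.704 = 0.871 kg m⁻³ over Δz = 85.1 − 46.1 = 39 m.
N² = (9.8/1025) × (0.871/39) = 2.1353 × 10⁻⁴ s⁻².
N = √(2.1353 × 10⁻⁴) = 0.014613 rad s⁻¹ ≈ 0.0146 rad s⁻¹.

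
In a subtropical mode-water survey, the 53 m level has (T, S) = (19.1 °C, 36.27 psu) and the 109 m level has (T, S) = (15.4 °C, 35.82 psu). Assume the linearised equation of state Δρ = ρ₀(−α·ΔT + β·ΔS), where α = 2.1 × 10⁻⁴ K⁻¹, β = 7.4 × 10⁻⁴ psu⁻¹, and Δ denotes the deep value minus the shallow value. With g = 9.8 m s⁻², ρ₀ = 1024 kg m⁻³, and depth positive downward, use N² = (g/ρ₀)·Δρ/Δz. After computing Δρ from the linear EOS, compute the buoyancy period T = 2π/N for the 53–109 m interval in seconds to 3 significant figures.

ΔT = -3.7 K, ΔS = -0.45 psu (deep − shallow).
Δρ/ρ₀ = −αΔT + βΔS = 7.77 × 10⁻⁴ − 3.33 × 10⁻⁴ = 4.44 × 10⁻⁴, so Δρ ≈ 0.4547 kg m⁻³.
N² = (g/ρ₀)·Δρ/Δz = g·(Δρ/ρ₀)/Δz = 9.8 × 4.44 × 10⁻⁴ / 56 = 7.7700 × 10⁻⁵ s⁻².
N = √(7.7700 × 10⁻⁵) = 8.8148 × 10⁻³ rad s⁻¹ → T = 2π/N = 712.80 s ≈ 713 s.

713 s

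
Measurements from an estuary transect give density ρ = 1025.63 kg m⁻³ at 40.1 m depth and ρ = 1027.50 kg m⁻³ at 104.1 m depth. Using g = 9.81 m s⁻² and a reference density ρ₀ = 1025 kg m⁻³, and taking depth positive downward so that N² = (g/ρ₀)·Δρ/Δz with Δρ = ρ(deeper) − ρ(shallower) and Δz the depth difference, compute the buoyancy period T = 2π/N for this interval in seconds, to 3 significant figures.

Δρ = 1027.50 − 1025.63 = 1.87 kg m⁻³ over Δz = 104.1 − 40.1 = 64 m.
N² = (9.81/1025) × (1.87/64) = 2.7964 × 10⁻⁴ s⁻².
N = √(2.7964 × 10⁻⁴) = 0.016722 rad s⁻¹, so T = 2π/N = 375.74 s ≈ 376 s.
Since Δρ > 0 the layer is stably stratified.

376 s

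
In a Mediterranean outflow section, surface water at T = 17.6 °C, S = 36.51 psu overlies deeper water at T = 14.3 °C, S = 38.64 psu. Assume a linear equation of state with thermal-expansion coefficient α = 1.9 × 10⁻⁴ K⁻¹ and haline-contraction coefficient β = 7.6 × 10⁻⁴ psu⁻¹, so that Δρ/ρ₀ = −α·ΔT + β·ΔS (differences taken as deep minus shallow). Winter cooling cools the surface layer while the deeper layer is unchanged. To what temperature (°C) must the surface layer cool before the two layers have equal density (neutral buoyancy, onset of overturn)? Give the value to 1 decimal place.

Neutral buoyancy requires Δρ = 0, i.e. −α(T_deep − T_surf′) + β(S_deep − S_surf) = 0.
T_surf′ = T_deep − (β/α)·ΔS = 14.3 − (7.6 × 10⁻⁴/1.9 × 10⁻⁴)·(+2.13) = 5.780 °C.
Cooling required: 17.6 − (5.780) = 11.820 °C.

5.8 °C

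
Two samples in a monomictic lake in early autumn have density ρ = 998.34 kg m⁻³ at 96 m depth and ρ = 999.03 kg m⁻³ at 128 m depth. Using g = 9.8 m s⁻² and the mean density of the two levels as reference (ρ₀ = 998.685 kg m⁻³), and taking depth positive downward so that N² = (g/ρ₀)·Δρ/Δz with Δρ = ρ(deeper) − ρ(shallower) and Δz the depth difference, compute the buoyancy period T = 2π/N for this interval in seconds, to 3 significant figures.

432 s

Δρ = 999.03 − 998.34 = 0.69 kg m⁻³ over Δz = 128 − 96 = 32 m.
N² = (9.8/998.685) × (0.69/32) = 2.1159 × 10⁻⁴ s⁻².
N = √(2.1159 × 10⁻⁴) = 0.014546 rad s⁻¹, so T = 2π/N = 431.95 s ≈ 432 s.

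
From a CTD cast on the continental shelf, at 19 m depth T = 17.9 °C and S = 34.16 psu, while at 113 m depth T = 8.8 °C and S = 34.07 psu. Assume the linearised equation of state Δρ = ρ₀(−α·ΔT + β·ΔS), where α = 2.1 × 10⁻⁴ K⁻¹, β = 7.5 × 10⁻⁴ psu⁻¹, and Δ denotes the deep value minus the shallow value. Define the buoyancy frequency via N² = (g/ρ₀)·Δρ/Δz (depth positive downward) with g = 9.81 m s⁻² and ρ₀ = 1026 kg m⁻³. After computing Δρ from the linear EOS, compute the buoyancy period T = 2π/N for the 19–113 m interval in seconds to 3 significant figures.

ΔT = -9.1 K, ΔS = -0.09 psu (deep − shallow).
Δρ/ρ₀ = −αΔT + βΔS = 1.911 × 10⁻³ − 6.75 × 10⁻⁵ = 1.8435 × 10⁻³, so Δρ ≈ 1.891 kg m⁻³.
N² = (g/ρ₀)·Δρ/Δz = g·(Δρ/ρ₀)/Δz = 9.81 × 1.8435 × 10⁻³ / 94 = 1.9239 × 10⁻⁴ s⁻².
N = √(1.9239 × 10⁻⁴) = 0.013870 rad s⁻¹ → T = 2π/N = 453.01 s ≈ 453 s.

453 s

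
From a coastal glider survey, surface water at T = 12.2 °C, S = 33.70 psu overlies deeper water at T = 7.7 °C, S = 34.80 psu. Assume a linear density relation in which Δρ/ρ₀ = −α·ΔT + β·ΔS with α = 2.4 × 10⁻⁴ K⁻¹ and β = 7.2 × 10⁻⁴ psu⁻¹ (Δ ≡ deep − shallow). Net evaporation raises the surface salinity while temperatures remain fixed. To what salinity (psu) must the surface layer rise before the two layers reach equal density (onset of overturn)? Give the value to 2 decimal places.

Neutral buoyancy requires −α(T_deep − T_surf) + β(S_deep − S_surf′) = 0.
S_surf′ = S_deep − (α/β)·ΔT = 34.80 − (2.4 × 10⁻⁴/7.2 × 10⁻⁴)·(-4.5) = 36.3000 psu.
Increase required: 36.3000 − 33.70 = 2.6000 psu.

36.30 psu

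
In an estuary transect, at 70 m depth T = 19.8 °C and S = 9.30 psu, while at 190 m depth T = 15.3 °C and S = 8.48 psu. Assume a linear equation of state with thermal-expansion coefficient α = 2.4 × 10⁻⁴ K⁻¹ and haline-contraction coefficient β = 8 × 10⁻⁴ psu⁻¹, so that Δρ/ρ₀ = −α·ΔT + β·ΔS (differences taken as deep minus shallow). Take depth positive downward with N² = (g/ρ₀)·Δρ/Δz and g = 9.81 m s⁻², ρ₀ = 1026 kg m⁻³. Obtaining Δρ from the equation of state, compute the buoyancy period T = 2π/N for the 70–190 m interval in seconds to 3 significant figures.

ΔT = -4.5 K, ΔS = -0.82 psu (deep − shallow).
Δρ/ρ₀ = −αΔT + βΔS = 1.08 × 10⁻³ − 6.56 × 10⁻⁴ = 4.24 × 10⁻⁴, so Δρ ≈ 0.4350 kg m⁻³.
N² = (g/ρ₀)·Δρ/Δz = g·(Δρ/ρ₀)/Δz = 9.81 × 4.24 × 10⁻⁴ / 120 = 3.4662 × 10⁻⁵ s⁻².
N = √(3.4662 × 10⁻⁵) = 5.8874 × 10⁻³ rad s⁻¹ → T = 2π/N = 1.0672 × 10³ s ≈ 1.07 × 10³ s.

1.07 × 10³ s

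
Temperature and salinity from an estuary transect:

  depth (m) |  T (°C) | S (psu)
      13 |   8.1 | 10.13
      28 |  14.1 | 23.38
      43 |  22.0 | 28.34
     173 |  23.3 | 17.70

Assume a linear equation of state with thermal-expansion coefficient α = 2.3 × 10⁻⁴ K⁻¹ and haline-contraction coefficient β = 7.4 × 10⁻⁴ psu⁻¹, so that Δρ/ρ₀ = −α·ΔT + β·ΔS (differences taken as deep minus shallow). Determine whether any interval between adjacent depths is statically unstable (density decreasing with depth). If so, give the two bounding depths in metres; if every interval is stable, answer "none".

Evaluate Δρ/ρ₀ = −αΔT + βΔS across each adjacent pair:
  13–28 m: −αΔT+βΔS = −(2.3 × 10⁻⁴)(+6.0)+(7.4 × 10⁻⁴)(+13.25) = 8.4 × 10⁻³ → stable
  28–43 m: −αΔT+βΔS = −(2.3 × 10⁻⁴)(+7.9)+(7.4 × 10⁻⁴)(+4.96) = 1.9 × 10⁻³ → stable
  43–173 m: −αΔT+βΔS = −(2.3 × 10⁻⁴)(+1.3)+(7.4 × 10⁻⁴)(-10.64) = -8.2 × 10⁻³ → UNSTABLE
The 43–173 m interval has Δρ < 0: lighter water underlies denser water.

43–173 m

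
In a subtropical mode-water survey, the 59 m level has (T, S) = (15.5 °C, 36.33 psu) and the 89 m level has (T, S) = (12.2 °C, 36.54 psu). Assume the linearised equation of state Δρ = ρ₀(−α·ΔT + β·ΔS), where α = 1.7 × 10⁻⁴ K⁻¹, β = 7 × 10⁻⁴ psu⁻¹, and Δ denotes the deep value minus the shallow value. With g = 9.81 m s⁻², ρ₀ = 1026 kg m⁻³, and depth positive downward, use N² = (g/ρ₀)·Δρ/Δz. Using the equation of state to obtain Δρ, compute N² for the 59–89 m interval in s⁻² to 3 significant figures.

ΔT = -3.3 K, ΔS = +0.21 psu (deep − shallow).
Δρ/ρ₀ = −αΔT + βΔS = 5.61 × 10⁻⁴ + 1.47 × 10⁻⁴ = 7.08 × 10⁻⁴, so Δρ ≈ 0.7264 kg m⁻³.
N² = (g/ρ₀)·Δρ/Δz = g·(Δρ/ρ₀)/Δz = 9.81 × 7.08 × 10⁻⁴ / 30 = 2.3152 × 10⁻⁴ s⁻² ≈ 2.32 × 10⁻⁴ s⁻².

2.32 × 10⁻⁴ s⁻²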